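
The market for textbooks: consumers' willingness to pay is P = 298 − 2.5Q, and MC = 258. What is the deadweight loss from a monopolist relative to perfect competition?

DWL = 80

Competitive firms price at marginal cost: P = 258, giving Q = 16.
Monopoly sets MR = MC: 298 − 5Q = 258 ⇒ Q = 8, P = 298 − 2.5·8 = 278.
DWL is the triangle between Q = 8 and Q = 16: ½·(16 − 8)·(278 − 258) = 80.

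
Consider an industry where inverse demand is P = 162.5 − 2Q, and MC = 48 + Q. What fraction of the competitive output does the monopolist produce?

Q_m/Q_c = 0.6

Monopoly sets MR = MC: 162.5 − 4Q = 48 + Q ⇒ Q = 22.9, P = 162.5 − 2·22.9 = 116.7.
Under competition P = MC: 162.5 − 2Q = 48 + Q ⇒ Q = 229/6, P = 517/6.
Ratio Q_m/Q_c = 22.9/(229/6) = 0.6.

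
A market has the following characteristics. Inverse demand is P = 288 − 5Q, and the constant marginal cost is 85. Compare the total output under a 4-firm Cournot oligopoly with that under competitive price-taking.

Cournot: Q = 32.48; Competition: Q = 40.6

With 4 symmetric Cournot firms, each firm's FOC gives 288 − 25q = 85, so q = 8.12, Q = 4·8.12 = 32.48, and P = 125.6.
Perfect competition: P = MC = 85, so 288 − 5Q = 85 and Q = 40.6.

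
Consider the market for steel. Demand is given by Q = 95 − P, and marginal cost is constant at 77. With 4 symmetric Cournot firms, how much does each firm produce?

Inverting demand: P = 95 − Q.
In a 4-firm Cournot equilibrium, symmetry and the first-order condition give q = (95 − 77)/(5) = 3.6. So Q = 14.4 and P = 80.6.

q_i = 3.6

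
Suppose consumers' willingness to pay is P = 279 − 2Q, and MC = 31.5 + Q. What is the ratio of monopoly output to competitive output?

Monopoly sets MR = MC: 279 − 4Q = 31.5 + Q ⇒ Q = 49.5, P = 279 − 2·49.5 = 180.
Under competition P = MC: 279 − 2Q = 31.5 + Q ⇒ Q = 82.5, P = 114.
Ratio Q_m/Q_c = 49.5/82.5 = 0.6.

Q_m/Q_c = 0.6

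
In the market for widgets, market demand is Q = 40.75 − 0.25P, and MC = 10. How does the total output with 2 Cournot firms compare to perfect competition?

Inverting demand: P = 163 − 4Q.
Cournot with 2 identical firms: the symmetric best-response condition is 163 − 12q = 10. Each firm produces q = 12.75, total output Q = 25.5, price P = 61.
Perfect competition: P = MC = 10, so 163 − 4Q = 10 and Q = 38.25.

Cournot: Q = 25.5; Competition: Q = 38.25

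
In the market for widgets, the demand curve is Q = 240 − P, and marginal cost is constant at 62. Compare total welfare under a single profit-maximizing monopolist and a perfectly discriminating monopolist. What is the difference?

Inverting demand: P = 240 − Q.
Monopoly sets MR = MC: 240 − 2Q = 62 ⇒ Q = 89, P = 240 − 89 = 151.
CS = ½·(240 − 151)·89 = 3960.5; PS = (151 − 62)·89 = 7921; TS = 11881.5.
With perfect price discrimination, output is the efficient level Q = 178 (where demand meets MC), but every buyer pays their willingness to pay: CS = 0 and PS = total surplus.
TS = 15842 (equal to competitive TS).
Change in total welfare: 15842 − 11881.5 = 3960.5.

TS rises by 3960.5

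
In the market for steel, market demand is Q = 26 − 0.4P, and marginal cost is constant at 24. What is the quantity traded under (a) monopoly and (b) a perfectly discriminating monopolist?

Monopoly: Q = 8.2; Perfect PD: Q = 16.4

Inverting demand: P = 65 − 2.5Q.
The monopolist equates marginal revenue to marginal cost: 65 − 5Q = 24, so Q = 8.2. From demand, P = 44.5.
Under first-degree price discrimination the firm charges each unit its demand price and produces up to where P = MC, i.e. Q = 16.4. Consumer surplus is zero; producer surplus equals total surplus.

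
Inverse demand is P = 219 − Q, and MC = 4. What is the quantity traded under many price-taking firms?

Q = 215

Competitive firms price at marginal cost: P = 4, giving Q = 215.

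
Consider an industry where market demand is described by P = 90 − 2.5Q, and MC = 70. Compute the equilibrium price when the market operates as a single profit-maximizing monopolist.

P = 80

The monopolist equates marginal revenue to marginal cost: 90 − 5Q = 70, so Q = 4. From demand, P = 80.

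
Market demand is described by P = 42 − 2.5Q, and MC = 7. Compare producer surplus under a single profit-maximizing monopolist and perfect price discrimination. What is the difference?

PS rises by 122.5

Monopoly sets MR = MC: 42 − 5Q = 7 ⇒ Q = 7, P = 42 − 2.5·7 = 24.5.
PS = (24.5 − 7)·7 = 122.5.
Under first-degree price discrimination the firm charges each unit its demand price and produces up to where P = MC, i.e. Q = 14. Consumer surplus is zero; producer surplus equals total surplus.
PS = ½·(42 − 7)·14 = 245.
Change in producer surplus: 245 − 122.5 = 122.5.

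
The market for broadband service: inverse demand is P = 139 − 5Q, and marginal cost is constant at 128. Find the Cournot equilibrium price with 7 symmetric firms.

P = 129.375

In a 7-firm Cournot equilibrium, symmetry and the first-order condition give q = (139 − 128)/(40) = 0.275. So Q = 1.925 and P = 129.375.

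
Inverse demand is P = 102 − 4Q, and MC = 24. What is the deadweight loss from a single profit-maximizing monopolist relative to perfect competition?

DWL = 190.125

Under competition P = MC = 24, so Q = (102 − 24)/4 = 19.5.
A monopolist chooses Q where MR = MC. MR = 102 − 8Q; setting this equal to 24 gives Q = 9.75 and P = 63.
DWL is the triangle between Q = 9.75 and Q = 19.5: ½·(19.5 − 9.75)·(63 − 24) = 190.125.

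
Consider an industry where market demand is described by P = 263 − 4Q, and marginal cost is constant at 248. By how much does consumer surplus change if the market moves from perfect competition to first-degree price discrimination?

Under competition P = MC = 248, so Q = (263 − 248)/4 = 3.75.
CS = ½·(263 − 248)·3.75 = 28.125.
With perfect price discrimination, output is the efficient level Q = 3.75 (where demand meets MC), but every buyer pays their willingness to pay: CS = 0 and PS = total surplus.
CS = 0.
Change in consumer surplus: 0 − 28.125 = −28.125.

Consumer surplus falls by 28.125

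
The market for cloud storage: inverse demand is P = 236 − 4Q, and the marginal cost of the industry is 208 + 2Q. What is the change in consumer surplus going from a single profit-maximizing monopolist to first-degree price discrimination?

Consumer surplus falls by 15.68

Monopoly sets MR = MC: 236 − 8Q = 208 + 2Q ⇒ Q = 2.8, P = 236 − 4·2.8 = 224.8.
CS = ½·(236 − 224.8)·2.8 = 15.68.
A perfectly discriminating monopolist sells every unit with P(Q) ≥ MC(Q), so output equals the competitive quantity Q = 14/3. Each buyer pays their reservation price, so CS = 0 and the firm captures all surplus.
CS = 0.
Change in consumer surplus: 0 − 15.68 = −15.68.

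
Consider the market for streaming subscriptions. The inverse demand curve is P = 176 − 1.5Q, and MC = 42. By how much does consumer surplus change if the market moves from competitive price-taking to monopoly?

CS falls by 4489

Competitive firms price at marginal cost: P = 42, giving Q = 268/3.
CS = ½·(176 − 42)·268/3 = 17956/3.
A monopolist chooses Q where MR = MC. MR = 176 − 3Q; setting this equal to 42 gives Q = 134/3 and P = 109.
CS = ½·(176 − 109)·134/3 = 4489/3.
Change in consumer surplus: 4489/3 − 17956/3 = −4489.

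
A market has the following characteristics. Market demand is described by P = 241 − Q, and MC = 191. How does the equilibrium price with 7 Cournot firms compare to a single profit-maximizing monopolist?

Cournot: P = 197.25; Monopoly: P = 216

In a 7-firm Cournot equilibrium, symmetry and the first-order condition give q = (241 − 191)/(8) = 6.25. So Q = 43.75 and P = 197.25.
Monopoly sets MR = MC: 241 − 2Q = 191 ⇒ Q = 25, P = 241 − 25 = 216.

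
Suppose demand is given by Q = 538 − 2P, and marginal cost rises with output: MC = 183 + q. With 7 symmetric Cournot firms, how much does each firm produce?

q_i = 17.2

Inverting demand: P = 269 − 0.5Q.
In a 7-firm Cournot equilibrium, symmetry and the first-order condition give q = (269 − 183)/(5) = 17.2. So Q = 120.4 and P = 208.8.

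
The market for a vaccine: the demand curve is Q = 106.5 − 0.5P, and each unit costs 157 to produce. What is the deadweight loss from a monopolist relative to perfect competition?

Inverting demand: P = 213 − 2Q.
Perfect competition: P = MC = 157, so 213 − 2Q = 157 and Q = 28.
The monopolist equates marginal revenue to marginal cost: 213 − 4Q = 157, so Q = 14. From demand, P = 185.
DWL is the triangle between Q = 14 and Q = 28: ½·(28 − 14)·(185 − 157) = 196.

DWL = 196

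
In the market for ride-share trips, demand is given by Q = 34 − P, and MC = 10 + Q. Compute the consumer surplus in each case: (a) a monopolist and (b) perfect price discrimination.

Monopoly: CS = 32; Perfect PD: CS = 0

Inverting demand: P = 34 − Q.
A monopolist chooses Q where MR = MC. MR = 34 − 2Q; setting this equal to 10 + Q gives Q = 8 and P = 26.
CS = ½·(34 − 26)·8 = 32.
Under first-degree price discrimination the firm charges each unit its demand price and produces up to where P = MC, i.e. Q = 12. Consumer surplus is zero; producer surplus equals total surplus.
CS = 0.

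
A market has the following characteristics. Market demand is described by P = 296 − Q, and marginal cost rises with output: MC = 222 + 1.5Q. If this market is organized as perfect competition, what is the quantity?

Competitive equilibrium sets price equal to marginal cost: 296 − Q = 222 + 1.5Q, so Q = 29.6 and P = 266.4.

Q = 29.6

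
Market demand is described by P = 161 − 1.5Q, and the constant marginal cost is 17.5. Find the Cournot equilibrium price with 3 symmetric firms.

In a 3-firm Cournot equilibrium, symmetry and the first-order condition give q = (161 − 17.5)/(6) = 287/12. So Q = 71.75 and P = 53.375.

P = 53.375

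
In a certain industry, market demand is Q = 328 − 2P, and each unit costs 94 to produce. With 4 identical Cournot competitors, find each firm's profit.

π_i = 392

Inverting demand: P = 164 − 0.5Q.
In a 4-firm Cournot equilibrium, symmetry and the first-order condition give q = (164 − 94)/(2.5) = 28. So Q = 112 and P = 108.
Each firm's profit = (108 − 94)·28 = 392.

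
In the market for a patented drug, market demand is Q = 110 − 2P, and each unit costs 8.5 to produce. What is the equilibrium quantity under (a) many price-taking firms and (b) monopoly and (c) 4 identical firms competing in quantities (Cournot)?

Inverting demand: P = 55 − 0.5Q.
Perfect competition: P = MC = 8.5, so 55 − 0.5Q = 8.5 and Q = 93.
The monopolist equates marginal revenue to marginal cost: 55 − Q = 8.5, so Q = 46.5. From demand, P = 31.75.
With 4 symmetric Cournot firms, each firm's FOC gives 55 − 2.5q = 8.5, so q = 18.6, Q = 4·18.6 = 74.4, and P = 17.8.

Competition: Q = 93; Monopoly: Q = 46.5; Cournot: Q = 74.4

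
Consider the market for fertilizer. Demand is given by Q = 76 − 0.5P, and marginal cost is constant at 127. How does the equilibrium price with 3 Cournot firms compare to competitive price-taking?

Inverting demand: P = 152 − 2Q.
In a 3-firm Cournot equilibrium, symmetry and the first-order condition give q = (152 − 127)/(8) = 3.125. So Q = 9.375 and P = 133.25.
Competitive firms price at marginal cost: P = 127, giving Q = 12.5.

Cournot: P = 133.25; Competition: P = 127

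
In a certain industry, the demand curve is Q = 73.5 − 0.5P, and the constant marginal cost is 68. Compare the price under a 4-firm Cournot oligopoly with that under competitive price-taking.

Inverting demand: P = 147 − 2Q.
Cournot with 4 identical firms: the symmetric best-response condition is 147 − 10q = 68. Each firm produces q = 7.9, total output Q = 31.6, price P = 83.8.
Competitive firms price at marginal cost: P = 68, giving Q = 39.5.

Cournot: P = 83.8; Competition: P = 68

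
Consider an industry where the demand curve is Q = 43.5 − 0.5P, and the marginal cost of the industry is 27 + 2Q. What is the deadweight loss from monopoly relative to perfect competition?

Inverting demand: P = 87 − 2Q.
Competitive equilibrium sets price equal to marginal cost: 87 − 2Q = 27 + 2Q, so Q = 15 and P = 57.
The monopolist equates marginal revenue to marginal cost: 87 − 4Q = 27 + 2Q, so Q = 10. From demand, P = 67.
CS = ½·(87 − 57)·15 = 225; PS = (57·15 − 27·15 − ½·2·15²) = 225; TS = 450.
CS = ½·(87 − 67)·10 = 100; PS = (67·10 − 27·10 − ½·2·10²) = 300; TS = 400.
DWL = 450 − 400 = 50.

DWL = 50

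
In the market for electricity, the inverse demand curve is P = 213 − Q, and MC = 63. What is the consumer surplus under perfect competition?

Competitive firms price at marginal cost: P = 63, giving Q = 150.
CS = ½·(213 − 63)·150 = 11250.

CS = 11250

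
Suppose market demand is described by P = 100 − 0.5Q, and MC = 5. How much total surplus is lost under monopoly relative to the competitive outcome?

Under competition P = MC = 5, so Q = (100 − 5)/0.5 = 190.
The monopolist equates marginal revenue to marginal cost: 100 − Q = 5, so Q = 95. From demand, P = 52.5.
DWL is the triangle between Q = 95 and Q = 190: ½·(190 − 95)·(52.5 − 5) = 2256.25.

DWL = 2256.25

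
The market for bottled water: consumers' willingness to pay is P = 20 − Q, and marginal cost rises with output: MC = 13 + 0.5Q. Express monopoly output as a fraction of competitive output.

Q_m/Q_c = 0.6

A monopolist chooses Q where MR = MC. MR = 20 − 2Q; setting this equal to 13 + 0.5Q gives Q = 2.8 and P = 17.2.
Competitive equilibrium sets price equal to marginal cost: 20 − Q = 13 + 0.5Q, so Q = 14/3 and P = 46/3.
Ratio Q_m/Q_c = 2.8/(14/3) = 0.6.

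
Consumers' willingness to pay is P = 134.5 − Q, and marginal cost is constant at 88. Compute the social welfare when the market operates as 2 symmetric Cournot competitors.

In a 2-firm Cournot equilibrium, symmetry and the first-order condition give q = (134.5 − 88)/(3) = 15.5. So Q = 31 and P = 103.5.
CS = ½·(134.5 − 103.5)·31 = 480.5; PS = (103.5 − 88)·31 = 480.5; TS = 961.

TS = 961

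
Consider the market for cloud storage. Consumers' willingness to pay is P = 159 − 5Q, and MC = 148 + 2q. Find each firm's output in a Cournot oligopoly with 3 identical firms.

In a 3-firm Cournot equilibrium, symmetry and the first-order condition give q = (159 − 148)/(22) = 0.5. So Q = 1.5 and P = 151.5.

q_i = 0.5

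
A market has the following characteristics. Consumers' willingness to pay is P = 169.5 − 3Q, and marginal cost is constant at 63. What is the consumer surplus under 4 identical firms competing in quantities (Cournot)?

CS = 1209.84

In a 4-firm Cournot equilibrium, symmetry and the first-order condition give q = (169.5 − 63)/(15) = 7.1. So Q = 28.4 and P = 84.3.
CS = ½·(169.5 − 84.3)·28.4 = 1209.84.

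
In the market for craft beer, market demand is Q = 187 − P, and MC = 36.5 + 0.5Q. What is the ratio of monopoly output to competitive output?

Q_m/Q_c = 0.6

Inverting demand: P = 187 − Q.
Monopoly sets MR = MC: 187 − 2Q = 36.5 + 0.5Q ⇒ Q = 60.2, P = 187 − 60.2 = 126.8.
Under competition P = MC: 187 − Q = 36.5 + 0.5Q ⇒ Q = 301/3, P = 260/3.
Ratio Q_m/Q_c = 60.2/(301/3) = 0.6.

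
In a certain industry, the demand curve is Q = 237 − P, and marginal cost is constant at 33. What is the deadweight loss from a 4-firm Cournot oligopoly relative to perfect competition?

Inverting demand: P = 237 − Q.
Competitive firms price at marginal cost: P = 33, giving Q = 204.
Cournot with 4 identical firms: the symmetric best-response condition is 237 − 5q = 33. Each firm produces q = 40.8, total output Q = 163.2, price P = 73.8.
DWL is the triangle between Q = 163.2 and Q = 204: ½·(204 − 163.2)·(73.8 − 33) = 832.32.

DWL = 832.32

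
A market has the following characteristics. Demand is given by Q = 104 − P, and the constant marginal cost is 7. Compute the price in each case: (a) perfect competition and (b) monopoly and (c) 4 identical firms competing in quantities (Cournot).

Competition: P = 7; Monopoly: P = 55.5; Cournot: P = 26.4

Inverting demand: P = 104 − Q.
Perfect competition: P = MC = 7, so 104 − Q = 7 and Q = 97.
The monopolist equates marginal revenue to marginal cost: 104 − 2Q = 7, so Q = 48.5. From demand, P = 55.5.
In a 4-firm Cournot equilibrium, symmetry and the first-order condition give q = (104 − 7)/(5) = 19.4. So Q = 77.6 and P = 26.4.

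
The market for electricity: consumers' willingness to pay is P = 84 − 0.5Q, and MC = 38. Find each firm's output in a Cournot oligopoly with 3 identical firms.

q_i = 23

With 3 symmetric Cournot firms, each firm's FOC gives 84 − 2q = 38, so q = 23, Q = 3·23 = 69, and P = 49.5.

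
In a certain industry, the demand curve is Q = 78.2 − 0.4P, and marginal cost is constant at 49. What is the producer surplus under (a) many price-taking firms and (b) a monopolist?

Inverting demand: P = 195.5 − 2.5Q.
Perfect competition: P = MC = 49, so 195.5 − 2.5Q = 49 and Q = 58.6.
PS = (49 − 49)·58.6 = 0.
A monopolist chooses Q where MR = MC. MR = 195.5 − 5Q; setting this equal to 49 gives Q = 29.3 and P = 122.25.
PS = (122.25 − 49)·29.3 = 2146.225.

Competition: PS = 0; Monopoly: PS = 2146.225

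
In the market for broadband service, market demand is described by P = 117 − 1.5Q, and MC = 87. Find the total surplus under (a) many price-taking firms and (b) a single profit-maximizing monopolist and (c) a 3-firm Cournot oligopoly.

Competition: TS = 300; Monopoly: TS = 225; Cournot: TS = 281.25

Perfect competition: P = MC = 87, so 117 − 1.5Q = 87 and Q = 20.
CS = ½·(117 − 87)·20 = 300; PS = (87 − 87)·20 = 0; TS = 300.
Monopoly sets MR = MC: 117 − 3Q = 87 ⇒ Q = 10, P = 117 − 1.5·10 = 102.
CS = ½·(117 − 102)·10 = 75; PS = (102 − 87)·10 = 150; TS = 225.
In a 3-firm Cournot equilibrium, symmetry and the first-order condition give q = (117 − 87)/(6) = 5. So Q = 15 and P = 94.5.
CS = ½·(117 − 94.5)·15 = 168.75; PS = (94.5 − 87)·15 = 112.5; TS = 281.25.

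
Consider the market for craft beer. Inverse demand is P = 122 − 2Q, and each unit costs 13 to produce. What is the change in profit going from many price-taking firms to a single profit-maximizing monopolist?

Perfect competition: P = MC = 13, so 122 − 2Q = 13 and Q = 54.5.
Profit = (13 − 13)·54.5 = 0.
The monopolist equates marginal revenue to marginal cost: 122 − 4Q = 13, so Q = 27.25. From demand, P = 67.5.
Profit = (67.5 − 13)·27.25 = 1485.125.
Change in profit: 1485.125 − 0 = 1485.125.

Profit rises by 1485.125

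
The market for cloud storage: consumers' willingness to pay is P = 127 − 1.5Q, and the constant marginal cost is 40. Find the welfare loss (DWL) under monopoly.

DWL = 630.75

Under competition P = MC = 40, so Q = (127 − 40)/1.5 = 58.
A monopolist chooses Q where MR = MC. MR = 127 − 3Q; setting this equal to 40 gives Q = 29 and P = 83.5.
DWL is the triangle between Q = 29 and Q = 58: ½·(58 − 29)·(83.5 − 40) = 630.75.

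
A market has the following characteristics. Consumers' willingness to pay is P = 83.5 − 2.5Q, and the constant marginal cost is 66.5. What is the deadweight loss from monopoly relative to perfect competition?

Under competition P = MC = 66.5, so Q = (83.5 − 66.5)/2.5 = 6.8.
A monopolist chooses Q where MR = MC. MR = 83.5 − 5Q; setting this equal to 66.5 gives Q = 3.4 and P = 75.
DWL is the triangle between Q = 3.4 and Q = 6.8: ½·(6.8 − 3.4)·(75 − 66.5) = 14.45.

DWL = 14.45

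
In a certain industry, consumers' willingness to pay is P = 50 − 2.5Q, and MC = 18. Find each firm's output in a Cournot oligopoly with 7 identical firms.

With 7 symmetric Cournot firms, each firm's FOC gives 50 − 20q = 18, so q = 1.6, Q = 7·1.6 = 11.2, and P = 22.

q_i = 1.6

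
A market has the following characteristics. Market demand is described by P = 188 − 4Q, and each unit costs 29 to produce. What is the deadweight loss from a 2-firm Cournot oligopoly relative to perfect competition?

Under competition P = MC = 29, so Q = (188 − 29)/4 = 39.75.
Cournot with 2 identical firms: the symmetric best-response condition is 188 − 12q = 29. Each firm produces q = 13.25, total output Q = 26.5, price P = 82.
DWL is the triangle between Q = 26.5 and Q = 39.75: ½·(39.75 − 26.5)·(82 − 29) = 351.125.

DWL = 351.125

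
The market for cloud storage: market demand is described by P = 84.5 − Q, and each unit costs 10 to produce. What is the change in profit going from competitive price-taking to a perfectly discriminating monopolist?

Under competition P = MC = 10, so Q = (84.5 − 10)/1 = 74.5.
Profit = (10 − 10)·74.5 = 0.
Under first-degree price discrimination the firm charges each unit its demand price and produces up to where P = MC, i.e. Q = 74.5. Consumer surplus is zero; producer surplus equals total surplus.
PS equals the full surplus area, 2775.125. Profit = 2775.125 = 2775.125.
Change in profit: 2775.125 − 0 = 2775.125.

π rises by 2775.125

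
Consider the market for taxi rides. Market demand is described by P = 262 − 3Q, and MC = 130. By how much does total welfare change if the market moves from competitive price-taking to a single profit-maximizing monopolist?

Competitive firms price at marginal cost: P = 130, giving Q = 44.
CS = ½·(262 − 130)·44 = 2904; PS = (130 − 130)·44 = 0; TS = 2904.
A monopolist chooses Q where MR = MC. MR = 262 − 6Q; setting this equal to 130 gives Q = 22 and P = 196.
CS = ½·(262 − 196)·22 = 726; PS = (196 − 130)·22 = 1452; TS = 2178.
Change in total welfare: 2178 − 2904 = −726.

Total welfare falls by 726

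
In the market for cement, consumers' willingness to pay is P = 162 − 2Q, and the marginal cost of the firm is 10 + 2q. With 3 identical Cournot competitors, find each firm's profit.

π_i = 693.12

With 3 symmetric Cournot firms, each firm's FOC gives 162 − 8q = 10 + 2q, so q = 15.2, Q = 3·15.2 = 45.6, and P = 70.8.
Each firm's profit = 70.8·15.2 − (10·15.2 + ½·2·15.2²) = 693.12.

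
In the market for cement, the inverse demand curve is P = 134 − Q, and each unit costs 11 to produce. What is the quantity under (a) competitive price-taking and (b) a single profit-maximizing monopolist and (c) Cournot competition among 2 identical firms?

Competition: Q = 123; Monopoly: Q = 61.5; Cournot: Q = 82

Perfect competition: P = MC = 11, so 134 − Q = 11 and Q = 123.
The monopolist equates marginal revenue to marginal cost: 134 − 2Q = 11, so Q = 61.5. From demand, P = 72.5.
Cournot with 2 identical firms: the symmetric best-response condition is 134 − 3q = 11. Each firm produces q = 41, total output Q = 82, price P = 52.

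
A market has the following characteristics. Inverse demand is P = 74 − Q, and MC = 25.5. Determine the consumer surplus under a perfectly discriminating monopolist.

With perfect price discrimination, output is the efficient level Q = 48.5 (where demand meets MC), but every buyer pays their willingness to pay: CS = 0 and PS = total surplus.
CS = 0.

CS = 0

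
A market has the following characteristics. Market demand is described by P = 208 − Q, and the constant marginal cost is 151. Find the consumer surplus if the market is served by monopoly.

CS = 406.125

A monopolist chooses Q where MR = MC. MR = 208 − 2Q; setting this equal to 151 gives Q = 28.5 and P = 179.5.
CS = ½·(208 − 179.5)·28.5 = 406.125.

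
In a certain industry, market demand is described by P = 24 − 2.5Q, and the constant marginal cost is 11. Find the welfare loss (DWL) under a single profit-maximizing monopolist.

Competitive firms price at marginal cost: P = 11, giving Q = 5.2.
Monopoly sets MR = MC: 24 − 5Q = 11 ⇒ Q = 2.6, P = 24 − 2.5·2.6 = 17.5.
DWL is the triangle between Q = 2.6 and Q = 5.2: ½·(5.2 − 2.6)·(17.5 − 11) = 8.45.

DWL = 8.45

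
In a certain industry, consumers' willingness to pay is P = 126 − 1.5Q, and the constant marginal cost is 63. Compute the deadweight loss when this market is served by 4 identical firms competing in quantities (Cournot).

Competitive firms price at marginal cost: P = 63, giving Q = 42.
Cournot with 4 identical firms: the symmetric best-response condition is 126 − 7.5q = 63. Each firm produces q = 8.4, total output Q = 33.6, price P = 75.6.
DWL is the triangle between Q = 33.6 and Q = 42: ½·(42 − 33.6)·(75.6 − 63) = 52.92.

DWL = 52.92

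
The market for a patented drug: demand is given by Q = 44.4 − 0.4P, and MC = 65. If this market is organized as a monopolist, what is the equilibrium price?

Inverting demand: P = 111 − 2.5Q.
The monopolist equates marginal revenue to marginal cost: 111 − 5Q = 65, so Q = 9.2. From demand, P = 88.

P = 88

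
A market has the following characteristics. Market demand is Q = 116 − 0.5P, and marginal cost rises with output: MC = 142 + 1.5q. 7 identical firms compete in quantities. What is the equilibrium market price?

P = 160

Inverting demand: P = 232 − 2Q.
Cournot with 7 identical firms: the symmetric best-response condition is 232 − 16q = 142 + 1.5q. Each firm produces q = 36/7, total output Q = 36, price P = 160.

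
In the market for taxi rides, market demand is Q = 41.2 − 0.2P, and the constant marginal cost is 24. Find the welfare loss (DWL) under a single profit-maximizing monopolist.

DWL = 828.1

Inverting demand: P = 206 − 5Q.
Under competition P = MC = 24, so Q = (206 − 24)/5 = 36.4.
The monopolist equates marginal revenue to marginal cost: 206 − 10Q = 24, so Q = 18.2. From demand, P = 115.
DWL is the triangle between Q = 18.2 and Q = 36.4: ½·(36.4 − 18.2)·(115 − 24) = 828.1.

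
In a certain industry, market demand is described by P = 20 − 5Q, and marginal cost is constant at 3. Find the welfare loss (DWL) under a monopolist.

Perfect competition: P = MC = 3, so 20 − 5Q = 3 and Q = 3.4.
A monopolist chooses Q where MR = MC. MR = 20 − 10Q; setting this equal to 3 gives Q = 1.7 and P = 11.5.
DWL is the triangle between Q = 1.7 and Q = 3.4: ½·(3.4 − 1.7)·(11.5 − 3) = 7.225.

DWL = 7.225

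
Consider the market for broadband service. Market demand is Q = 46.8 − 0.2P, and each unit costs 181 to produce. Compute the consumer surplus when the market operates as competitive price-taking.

Inverting demand: P = 234 − 5Q.
Under competition P = MC = 181, so Q = (234 − 181)/5 = 10.6.
CS = ½·(234 − 181)·10.6 = 280.9.

CS = 280.9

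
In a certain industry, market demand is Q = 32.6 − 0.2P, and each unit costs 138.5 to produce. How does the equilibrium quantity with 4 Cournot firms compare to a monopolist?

Inverting demand: P = 163 − 5Q.
With 4 symmetric Cournot firms, each firm's FOC gives 163 − 25q = 138.5, so q = 0.98, Q = 4·0.98 = 3.92, and P = 143.4.
Monopoly sets MR = MC: 163 − 10Q = 138.5 ⇒ Q = 2.45, P = 163 − 5·2.45 = 150.75.

Cournot: Q = 3.92; Monopoly: Q = 2.45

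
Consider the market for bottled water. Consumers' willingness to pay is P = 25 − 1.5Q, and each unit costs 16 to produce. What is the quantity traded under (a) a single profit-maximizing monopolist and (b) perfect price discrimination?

Monopoly: Q = 3; Perfect PD: Q = 6

The monopolist equates marginal revenue to marginal cost: 25 − 3Q = 16, so Q = 3. From demand, P = 20.5.
With perfect price discrimination, output is the efficient level Q = 6 (where demand meets MC), but every buyer pays their willingness to pay: CS = 0 and PS = total surplus.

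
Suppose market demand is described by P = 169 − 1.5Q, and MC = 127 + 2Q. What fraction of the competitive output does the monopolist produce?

Q_m/Q_c = 0.7

The monopolist equates marginal revenue to marginal cost: 169 − 3Q = 127 + 2Q, so Q = 8.4. From demand, P = 156.4.
Under competition P = MC: 169 − 1.5Q = 127 + 2Q ⇒ Q = 12, P = 151.
Ratio Q_m/Q_c = 8.4/12 = 0.7.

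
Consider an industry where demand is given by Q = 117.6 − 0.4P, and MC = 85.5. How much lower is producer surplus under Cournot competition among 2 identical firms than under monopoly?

Producer surplus falls by 483.025

Inverting demand: P = 294 − 2.5Q.
A monopolist chooses Q where MR = MC. MR = 294 − 5Q; setting this equal to 85.5 gives Q = 41.7 and P = 189.75.
PS = (189.75 − 85.5)·41.7 = 4347.225.
Cournot with 2 identical firms: the symmetric best-response condition is 294 − 7.5q = 85.5. Each firm produces q = 27.8, total output Q = 55.6, price P = 155.
PS = (155 − 85.5)·55.6 = 3864.2.
Change in producer surplus: 3864.2 − 4347.225 = −483.025.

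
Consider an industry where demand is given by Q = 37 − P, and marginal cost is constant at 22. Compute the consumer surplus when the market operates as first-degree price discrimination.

CS = 0

Inverting demand: P = 37 − Q.
With perfect price discrimination, output is the efficient level Q = 15 (where demand meets MC), but every buyer pays their willingness to pay: CS = 0 and PS = total surplus.
CS = 0.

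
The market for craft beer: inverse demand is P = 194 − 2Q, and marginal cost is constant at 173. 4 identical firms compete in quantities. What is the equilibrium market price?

P = 177.2

With 4 symmetric Cournot firms, each firm's FOC gives 194 − 10q = 173, so q = 2.1, Q = 4·2.1 = 8.4, and P = 177.2.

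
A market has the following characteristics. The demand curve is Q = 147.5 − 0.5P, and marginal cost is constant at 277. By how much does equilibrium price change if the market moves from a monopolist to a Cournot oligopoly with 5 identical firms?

Inverting demand: P = 295 − 2Q.
The monopolist equates marginal revenue to marginal cost: 295 − 4Q = 277, so Q = 4.5. From demand, P = 286.
In a 5-firm Cournot equilibrium, symmetry and the first-order condition give q = (295 − 277)/(12) = 1.5. So Q = 7.5 and P = 280.
Change in equilibrium price: 280 − 286 = −6.

P falls by 6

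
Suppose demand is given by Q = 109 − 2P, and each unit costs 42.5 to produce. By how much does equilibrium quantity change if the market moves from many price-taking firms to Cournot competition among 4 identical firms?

Inverting demand: P = 54.5 − 0.5Q.
Perfect competition: P = MC = 42.5, so 54.5 − 0.5Q = 42.5 and Q = 24.
Cournot with 4 identical firms: the symmetric best-response condition is 54.5 − 2.5q = 42.5. Each firm produces q = 4.8, total output Q = 19.2, price P = 44.9.
Change in equilibrium quantity: 19.2 − 24 = −4.8.

Q falls by 4.8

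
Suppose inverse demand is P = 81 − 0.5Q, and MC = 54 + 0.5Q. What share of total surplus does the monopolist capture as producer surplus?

A monopolist chooses Q where MR = MC. MR = 81 − Q; setting this equal to 54 + 0.5Q gives Q = 18 and P = 72.
CS = ½·(81 − 72)·18 = 81.
PS = P·Q − VC(Q) = 72·18 − (54·18 + ½·0.5·18²) = 243.
Share captured = PS/TS = 243/324 = 0.75.

PS/TS = 0.75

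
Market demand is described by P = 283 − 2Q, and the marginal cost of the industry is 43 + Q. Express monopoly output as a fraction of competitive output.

Q_m/Q_c = 0.6

A monopolist chooses Q where MR = MC. MR = 283 − 4Q; setting this equal to 43 + Q gives Q = 48 and P = 187.
Competitive equilibrium sets price equal to marginal cost: 283 − 2Q = 43 + Q, so Q = 80 and P = 123.
Ratio Q_m/Q_c = 48/80 = 0.6.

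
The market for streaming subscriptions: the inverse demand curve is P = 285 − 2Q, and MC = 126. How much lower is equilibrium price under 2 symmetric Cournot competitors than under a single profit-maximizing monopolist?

A monopolist chooses Q where MR = MC. MR = 285 − 4Q; setting this equal to 126 gives Q = 39.75 and P = 205.5.
With 2 symmetric Cournot firms, each firm's FOC gives 285 − 6q = 126, so q = 26.5, Q = 2·26.5 = 53, and P = 179.
Change in equilibrium price: 179 − 205.5 = −26.5.

P falls by 26.5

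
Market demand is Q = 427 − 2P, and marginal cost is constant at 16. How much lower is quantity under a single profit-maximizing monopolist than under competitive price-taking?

Q falls by 197.5

Inverting demand: P = 213.5 − 0.5Q.
Perfect competition: P = MC = 16, so 213.5 − 0.5Q = 16 and Q = 395.
Monopoly sets MR = MC: 213.5 − Q = 16 ⇒ Q = 197.5, P = 213.5 − 0.5·197.5 = 114.75.
Change in quantity: 197.5 − 395 = −197.5.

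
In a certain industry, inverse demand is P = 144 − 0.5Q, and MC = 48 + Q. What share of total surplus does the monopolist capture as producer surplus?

A monopolist chooses Q where MR = MC. MR = 144 − Q; setting this equal to 48 + Q gives Q = 48 and P = 120.
CS = ½·(144 − 120)·48 = 576.
PS = P·Q − VC(Q) = 120·48 − (48·48 + ½·1·48²) = 2304.
Share captured = PS/TS = 2304/2880 = 0.8.

PS/TS = 0.8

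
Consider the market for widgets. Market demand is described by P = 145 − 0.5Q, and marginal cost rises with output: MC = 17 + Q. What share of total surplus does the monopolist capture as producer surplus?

The monopolist equates marginal revenue to marginal cost: 145 − Q = 17 + Q, so Q = 64. From demand, P = 113.
CS = ½·(145 − 113)·64 = 1024.
PS = P·Q − VC(Q) = 113·64 − (17·64 + ½·1·64²) = 4096.
Share captured = PS/TS = 4096/5120 = 0.8.

PS/TS = 0.8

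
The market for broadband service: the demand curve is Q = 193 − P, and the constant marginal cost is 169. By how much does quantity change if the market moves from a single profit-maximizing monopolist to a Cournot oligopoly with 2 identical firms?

Inverting demand: P = 193 − Q.
Monopoly sets MR = MC: 193 − 2Q = 169 ⇒ Q = 12, P = 193 − 12 = 181.
With 2 symmetric Cournot firms, each firm's FOC gives 193 − 3q = 169, so q = 8, Q = 2·8 = 16, and P = 177.
Change in quantity: 16 − 12 = 4.

Q rises by 4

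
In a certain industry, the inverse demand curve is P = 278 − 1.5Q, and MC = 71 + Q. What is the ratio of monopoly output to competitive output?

A monopolist chooses Q where MR = MC. MR = 278 − 3Q; setting this equal to 71 + Q gives Q = 51.75 and P = 200.375.
Competitive equilibrium sets price equal to marginal cost: 278 − 1.5Q = 71 + Q, so Q = 82.8 and P = 153.8.
Ratio Q_m/Q_c = 51.75/82.8 = 0.625.

Q_m/Q_c = 0.625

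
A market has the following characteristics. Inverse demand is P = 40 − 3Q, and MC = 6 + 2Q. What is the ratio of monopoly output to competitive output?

Q_m/Q_c = 0.625

Monopoly sets MR = MC: 40 − 6Q = 6 + 2Q ⇒ Q = 4.25, P = 40 − 3·4.25 = 27.25.
Under competition P = MC: 40 − 3Q = 6 + 2Q ⇒ Q = 6.8, P = 19.6.
Ratio Q_m/Q_c = 4.25/6.8 = 0.625.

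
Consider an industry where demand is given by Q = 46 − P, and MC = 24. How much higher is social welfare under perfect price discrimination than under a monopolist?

Inverting demand: P = 46 − Q.
A monopolist chooses Q where MR = MC. MR = 46 − 2Q; setting this equal to 24 gives Q = 11 and P = 35.
CS = ½·(46 − 35)·11 = 60.5; PS = (35 − 24)·11 = 121; TS = 181.5.
With perfect price discrimination, output is the efficient level Q = 22 (where demand meets MC), but every buyer pays their willingness to pay: CS = 0 and PS = total surplus.
TS = 242 (equal to competitive TS).
Change in social welfare: 242 − 181.5 = 60.5.

Social welfare rises by 60.5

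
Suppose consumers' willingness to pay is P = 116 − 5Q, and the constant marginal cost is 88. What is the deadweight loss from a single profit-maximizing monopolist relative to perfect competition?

Perfect competition: P = MC = 88, so 116 − 5Q = 88 and Q = 5.6.
A monopolist chooses Q where MR = MC. MR = 116 − 10Q; setting this equal to 88 gives Q = 2.8 and P = 102.
DWL is the triangle between Q = 2.8 and Q = 5.6: ½·(5.6 − 2.8)·(102 − 88) = 19.6.

DWL = 19.6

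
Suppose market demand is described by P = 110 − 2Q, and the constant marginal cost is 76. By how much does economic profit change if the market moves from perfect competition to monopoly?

Competitive firms price at marginal cost: P = 76, giving Q = 17.
Profit = (76 − 76)·17 = 0.
A monopolist chooses Q where MR = MC. MR = 110 − 4Q; setting this equal to 76 gives Q = 8.5 and P = 93.
Profit = (93 − 76)·8.5 = 144.5.
Change in economic profit: 144.5 − 0 = 144.5.

π rises by 144.5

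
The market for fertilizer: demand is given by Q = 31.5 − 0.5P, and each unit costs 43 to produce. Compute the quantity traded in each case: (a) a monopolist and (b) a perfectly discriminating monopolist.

Inverting demand: P = 63 − 2Q.
The monopolist equates marginal revenue to marginal cost: 63 − 4Q = 43, so Q = 5. From demand, P = 53.
With perfect price discrimination, output is the efficient level Q = 10 (where demand meets MC), but every buyer pays their willingness to pay: CS = 0 and PS = total surplus.

Monopoly: Q = 5; Perfect PD: Q = 10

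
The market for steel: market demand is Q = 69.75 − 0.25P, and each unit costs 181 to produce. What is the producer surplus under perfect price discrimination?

PS = 1200.5

Inverting demand: P = 279 − 4Q.
A perfectly discriminating monopolist sells every unit with P(Q) ≥ MC(Q), so output equals the competitive quantity Q = 24.5. Each buyer pays their reservation price, so CS = 0 and the firm captures all surplus.
PS = ½·(279 − 181)·24.5 = 1200.5.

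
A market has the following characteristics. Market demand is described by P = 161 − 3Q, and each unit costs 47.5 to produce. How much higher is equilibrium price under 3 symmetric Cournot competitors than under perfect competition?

Perfect competition: P = MC = 47.5, so 161 − 3Q = 47.5 and Q = 227/6.
In a 3-firm Cournot equilibrium, symmetry and the first-order condition give q = (161 − 47.5)/(12) = 227/24. So Q = 28.375 and P = 75.875.
Change in equilibrium price: 75.875 − 47.5 = 28.375.

P rises by 28.375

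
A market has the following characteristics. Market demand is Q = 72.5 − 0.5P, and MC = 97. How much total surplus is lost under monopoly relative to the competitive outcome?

Inverting demand: P = 145 − 2Q.
Competitive firms price at marginal cost: P = 97, giving Q = 24.
A monopolist chooses Q where MR = MC. MR = 145 − 4Q; setting this equal to 97 gives Q = 12 and P = 121.
DWL is the triangle between Q = 12 and Q = 24: ½·(24 − 12)·(121 − 97) = 144.

DWL = 144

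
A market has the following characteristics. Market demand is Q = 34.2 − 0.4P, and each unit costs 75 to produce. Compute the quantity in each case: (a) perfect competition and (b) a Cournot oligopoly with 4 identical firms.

Competition: Q = 4.2; Cournot: Q = 3.36

Inverting demand: P = 85.5 − 2.5Q.
Perfect competition: P = MC = 75, so 85.5 − 2.5Q = 75 and Q = 4.2.
With 4 symmetric Cournot firms, each firm's FOC gives 85.5 − 12.5q = 75, so q = 0.84, Q = 4·0.84 = 3.36, and P = 77.1.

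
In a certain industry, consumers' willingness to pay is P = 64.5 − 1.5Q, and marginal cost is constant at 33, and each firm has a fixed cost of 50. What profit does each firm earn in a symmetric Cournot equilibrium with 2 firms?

π_i = 23.5

In a 2-firm Cournot equilibrium, symmetry and the first-order condition give q = (64.5 − 33)/(4.5) = 7. So Q = 14 and P = 43.5.
Each firm's profit = (43.5 − 33)·7 − 50 = 23.5.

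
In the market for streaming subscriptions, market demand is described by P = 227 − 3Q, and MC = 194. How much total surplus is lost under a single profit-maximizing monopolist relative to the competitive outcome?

DWL = 45.375

Competitive firms price at marginal cost: P = 194, giving Q = 11.
Monopoly sets MR = MC: 227 − 6Q = 194 ⇒ Q = 5.5, P = 227 − 3·5.5 = 210.5.
DWL is the triangle between Q = 5.5 and Q = 11: ½·(11 − 5.5)·(210.5 − 194) = 45.375.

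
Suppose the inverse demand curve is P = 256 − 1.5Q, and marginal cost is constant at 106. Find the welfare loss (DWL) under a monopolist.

Perfect competition: P = MC = 106, so 256 − 1.5Q = 106 and Q = 100.
The monopolist equates marginal revenue to marginal cost: 256 − 3Q = 106, so Q = 50. From demand, P = 181.
DWL is the triangle between Q = 50 and Q = 100: ½·(100 − 50)·(181 − 106) = 1875.

DWL = 1875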